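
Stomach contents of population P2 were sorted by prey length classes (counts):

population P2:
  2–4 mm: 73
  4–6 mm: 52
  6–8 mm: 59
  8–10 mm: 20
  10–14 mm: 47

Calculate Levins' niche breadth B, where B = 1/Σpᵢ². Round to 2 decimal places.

4.46

Proportions for population P2 (n=251): 73/251=0.2908, 52/251=0.2072, 59/251=0.2351, 20/251=0.0797, 47/251=0.1873
Σpᵢ² = 0.2908² + 0.2072² + 0.2351² + 0.0797² + 0.1873² = 0.084565 + 0.042932 + 0.055272 + 0.006352 + 0.035081 = 0.224202
B = 1 / 0.224202 = 4.4603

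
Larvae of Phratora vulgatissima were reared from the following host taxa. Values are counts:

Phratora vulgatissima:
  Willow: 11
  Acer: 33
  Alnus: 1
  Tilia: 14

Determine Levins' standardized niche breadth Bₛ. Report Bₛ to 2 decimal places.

Proportions for Phratora vulgatissima (n=59): 11/59=0.1864, 33/59=0.5593, 1/59=0.0169, 14/59=0.2373
Σpᵢ² = 0.1864² + 0.5593² + 0.0169² + 0.2373² = 0.034745 + 0.312816 + 0.000286 + 0.056311 = 0.404158
B = 1 / 0.404158 = 2.4743
Bₛ = (B − 1)/(n − 1) = (2.4743 − 1)/(4 − 1) = 1.4743/3 = 0.4914

0.49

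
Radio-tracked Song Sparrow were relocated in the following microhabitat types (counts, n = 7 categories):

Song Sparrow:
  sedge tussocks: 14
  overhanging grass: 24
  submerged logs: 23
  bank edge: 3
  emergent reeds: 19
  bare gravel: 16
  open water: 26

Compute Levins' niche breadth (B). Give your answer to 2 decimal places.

Proportions for Song Sparrow (n=125): 14/125=0.1120, 24/125=0.1920, 23/125=0.1840, 3/125=0.0240, 19/125=0.1520, 16/125=0.1280, 26/125=0.2080
Σpᵢ² = 0.1120² + 0.1920² + 0.1840² + 0.0240² + 0.1520² + 0.1280² + 0.2080² = 0.012544 + 0.036864 + 0.033856 + 0.000576 + 0.023104 + 0.016384 + 0.043264 = 0.166592
B = 1 / 0.166592 = 6.0027

6.00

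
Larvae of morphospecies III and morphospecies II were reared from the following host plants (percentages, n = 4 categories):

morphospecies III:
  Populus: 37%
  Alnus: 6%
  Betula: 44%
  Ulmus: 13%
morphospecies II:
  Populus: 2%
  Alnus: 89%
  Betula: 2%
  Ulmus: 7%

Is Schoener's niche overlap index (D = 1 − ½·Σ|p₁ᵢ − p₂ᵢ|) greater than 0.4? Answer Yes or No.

Convert percentages to proportions (divide by 100).
Σ|p₁ᵢ − p₂ᵢ| = 0.35 + 0.83 + 0.42 + 0.06 = 1.66
D = 1 − ½ × 1.66 = 1 − 0.830 = 0.1700
D = 0.1700 < 0.4 → No.

No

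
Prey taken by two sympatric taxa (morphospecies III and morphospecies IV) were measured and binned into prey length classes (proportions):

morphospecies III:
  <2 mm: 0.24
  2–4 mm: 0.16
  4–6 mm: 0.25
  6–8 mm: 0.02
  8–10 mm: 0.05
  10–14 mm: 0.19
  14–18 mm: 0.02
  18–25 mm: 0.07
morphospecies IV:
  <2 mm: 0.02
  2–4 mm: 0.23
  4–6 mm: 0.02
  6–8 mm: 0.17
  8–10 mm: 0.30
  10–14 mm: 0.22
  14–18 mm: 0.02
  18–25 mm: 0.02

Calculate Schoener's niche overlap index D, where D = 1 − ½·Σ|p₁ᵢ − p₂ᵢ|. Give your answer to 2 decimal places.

0.50

Σ|p₁ᵢ − p₂ᵢ| = 0.22 + 0.07 + 0.23 + 0.15 + 0.25 + 0.03 + 0.00 + 0.05 = 1.00
D = 1 − ½ × 1.00 = 1 − 0.500 = 0.5000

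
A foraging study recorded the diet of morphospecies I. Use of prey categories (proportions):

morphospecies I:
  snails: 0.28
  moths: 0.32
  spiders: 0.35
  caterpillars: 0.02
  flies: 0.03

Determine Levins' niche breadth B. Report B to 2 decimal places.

3.28

Σpᵢ² = 0.28² + 0.32² + 0.35² + 0.02² + 0.03² = 0.0784 + 0.1024 + 0.1225 + 0.0004 + 0.0009 = 0.3046
B = 1 / 0.3046 = 3.2830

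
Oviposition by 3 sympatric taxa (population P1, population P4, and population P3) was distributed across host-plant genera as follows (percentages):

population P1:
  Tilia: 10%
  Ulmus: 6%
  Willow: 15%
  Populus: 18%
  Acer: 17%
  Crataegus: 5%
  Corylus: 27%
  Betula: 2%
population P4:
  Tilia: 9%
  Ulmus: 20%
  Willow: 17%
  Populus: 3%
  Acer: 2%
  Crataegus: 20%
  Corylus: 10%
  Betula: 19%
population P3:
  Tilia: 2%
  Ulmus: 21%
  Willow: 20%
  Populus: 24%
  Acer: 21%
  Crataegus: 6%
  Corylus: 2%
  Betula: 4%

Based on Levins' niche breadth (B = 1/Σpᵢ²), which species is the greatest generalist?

population P4

Convert percentages to proportions (divide by 100).
Σp_P1ᵢ² = 0.10² + 0.06² + 0.15² + 0.18² + 0.17² + 0.05² + 0.27² + 0.02² = 0.0100 + 0.0036 + 0.0225 + 0.0324 + 0.0289 + 0.0025 + 0.0729 + 0.0004 = 0.1732
B_P1 = 1 / 0.1732 = 5.7737
Σp_P4ᵢ² = 0.09² + 0.20² + 0.17² + 0.03² + 0.02² + 0.20² + 0.10² + 0.19² = 0.0081 + 0.0400 + 0.0289 + 0.0009 + 0.0004 + 0.0400 + 0.0100 + 0.0361 = 0.1644
B_P4 = 1 / 0.1644 = 6.0827
Σp_P3ᵢ² = 0.02² + 0.21² + 0.20² + 0.24² + 0.21² + 0.06² + 0.02² + 0.04² = 0.0004 + 0.0441 + 0.0400 + 0.0576 + 0.0441 + 0.0036 + 0.0004 + 0.0016 = 0.1918
B_P3 = 1 / 0.1918 = 5.2138
Highest B → broadest niche (most generalist): population P4 (B = 6.08).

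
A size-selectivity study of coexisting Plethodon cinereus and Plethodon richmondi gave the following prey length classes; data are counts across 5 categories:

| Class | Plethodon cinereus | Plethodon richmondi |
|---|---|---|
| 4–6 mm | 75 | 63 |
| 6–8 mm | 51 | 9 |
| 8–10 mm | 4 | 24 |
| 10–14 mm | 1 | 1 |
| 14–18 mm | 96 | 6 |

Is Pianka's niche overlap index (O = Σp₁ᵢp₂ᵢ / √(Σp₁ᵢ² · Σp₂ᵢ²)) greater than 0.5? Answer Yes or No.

Proportions for Plethodon cinereus (n=227): 75/227=0.3304, 51/227=0.2247, 4/227=0.0176, 1/227=0.0044, 96/227=0.4229
Proportions for Plethodon richmondi (n=103): 63/103=0.6117, 9/103=0.0874, 24/103=0.2330, 1/103=0.0097, 6/103=0.0583
Σ p₁ᵢp₂ᵢ = 0.202106 + 0.019639 + 0.004101 + 0.000043 + 0.024655 = 0.250544
Σp_1ᵢ² = 0.3304² + 0.2247² + 0.0176² + 0.0044² + 0.4229² = 0.109164 + 0.050490 + 0.000310 + 0.000019 + 0.178844 = 0.338827
Σp_2ᵢ² = 0.6117² + 0.0874² + 0.2330² + 0.0097² + 0.0583² = 0.374177 + 0.007639 + 0.054289 + 0.000094 + 0.003399 = 0.439598
O = 0.250544 / √(0.338827 × 0.439598) = 0.250544 / 0.3859374 = 0.6492
O = 0.6492 > 0.5 → Yes.

Yes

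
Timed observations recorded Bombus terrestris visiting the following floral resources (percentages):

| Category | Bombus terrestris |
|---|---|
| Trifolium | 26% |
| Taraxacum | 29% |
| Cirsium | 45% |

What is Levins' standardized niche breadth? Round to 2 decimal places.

0.91

Convert percentages to proportions (divide by 100).
Σpᵢ² = 0.26² + 0.29² + 0.45² = 0.0676 + 0.0841 + 0.2025 = 0.3542
B = 1 / 0.3542 = 2.8233
Bₛ = (B − 1)/(n − 1) = (2.8233 − 1)/(3 − 1) = 1.8233/2 = 0.9117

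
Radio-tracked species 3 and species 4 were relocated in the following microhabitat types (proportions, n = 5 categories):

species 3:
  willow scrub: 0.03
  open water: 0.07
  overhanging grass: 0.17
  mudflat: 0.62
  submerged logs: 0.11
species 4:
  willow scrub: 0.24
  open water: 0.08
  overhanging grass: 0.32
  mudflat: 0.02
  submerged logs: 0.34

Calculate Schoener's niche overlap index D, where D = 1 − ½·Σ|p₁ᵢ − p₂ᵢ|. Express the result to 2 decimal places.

Σ|p₁ᵢ − p₂ᵢ| = 0.21 + 0.01 + 0.15 + 0.60 + 0.23 = 1.20
D = 1 − ½ × 1.20 = 1 − 0.600 = 0.4000

0.40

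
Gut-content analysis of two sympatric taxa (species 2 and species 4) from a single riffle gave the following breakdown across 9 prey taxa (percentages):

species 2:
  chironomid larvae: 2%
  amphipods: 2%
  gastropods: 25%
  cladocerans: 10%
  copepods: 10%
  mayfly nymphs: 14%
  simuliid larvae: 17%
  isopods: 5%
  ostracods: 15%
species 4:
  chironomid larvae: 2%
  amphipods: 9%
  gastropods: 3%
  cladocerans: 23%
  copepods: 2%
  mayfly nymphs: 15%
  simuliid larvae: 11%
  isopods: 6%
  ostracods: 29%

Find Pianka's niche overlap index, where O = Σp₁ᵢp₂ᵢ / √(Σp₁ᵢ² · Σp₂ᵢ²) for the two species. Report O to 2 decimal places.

0.71

Convert percentages to proportions (divide by 100).
Σ p₁ᵢp₂ᵢ = 0.0004 + 0.0018 + 0.0075 + 0.0230 + 0.0020 + 0.0210 + 0.0187 + 0.0030 + 0.0435 = 0.1209
Σp_1ᵢ² = 0.02² + 0.02² + 0.25² + 0.10² + 0.10² + 0.14² + 0.17² + 0.05² + 0.15² = 0.0004 + 0.0004 + 0.0625 + 0.0100 + 0.0100 + 0.0196 + 0.0289 + 0.0025 + 0.0225 = 0.1568
Σp_2ᵢ² = 0.02² + 0.09² + 0.03² + 0.23² + 0.02² + 0.15² + 0.11² + 0.06² + 0.29² = 0.0004 + 0.0081 + 0.0009 + 0.0529 + 0.0004 + 0.0225 + 0.0121 + 0.0036 + 0.0841 = 0.1850
O = 0.1209 / √(0.1568 × 0.1850) = 0.1209 / 0.17032 = 0.7098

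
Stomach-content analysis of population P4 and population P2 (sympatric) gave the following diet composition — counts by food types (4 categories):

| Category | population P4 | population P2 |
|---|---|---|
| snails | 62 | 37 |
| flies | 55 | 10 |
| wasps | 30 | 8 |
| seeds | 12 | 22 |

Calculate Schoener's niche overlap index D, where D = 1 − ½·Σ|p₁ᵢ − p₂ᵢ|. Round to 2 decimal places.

0.70

Proportions for population P4 (n=159): 62/159=0.3899, 55/159=0.3459, 30/159=0.1887, 12/159=0.0755
Proportions for population P2 (n=77): 37/77=0.4805, 10/77=0.1299, 8/77=0.1039, 22/77=0.2857
Σ|p₁ᵢ − p₂ᵢ| = 0.0906 + 0.2160 + 0.0848 + 0.2102 = 0.6016
D = 1 − ½ × 0.6016 = 1 − 0.30080 = 0.69920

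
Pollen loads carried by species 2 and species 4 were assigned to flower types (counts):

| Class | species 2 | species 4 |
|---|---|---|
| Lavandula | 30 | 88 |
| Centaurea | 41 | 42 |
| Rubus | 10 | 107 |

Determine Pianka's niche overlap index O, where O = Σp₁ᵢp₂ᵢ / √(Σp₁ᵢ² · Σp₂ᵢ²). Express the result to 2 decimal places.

0.72

Proportions for species 2 (n=81): 30/81=0.3704, 41/81=0.5062, 10/81=0.1235
Proportions for species 4 (n=237): 88/237=0.3713, 42/237=0.1772, 107/237=0.4515
Σ p₁ᵢp₂ᵢ = 0.137530 + 0.089699 + 0.055760 = 0.282989
Σp_1ᵢ² = 0.3704² + 0.5062² + 0.1235² = 0.137196 + 0.256238 + 0.015252 = 0.408686
Σp_2ᵢ² = 0.3713² + 0.1772² + 0.4515² = 0.137864 + 0.031400 + 0.203852 = 0.373116
O = 0.282989 / √(0.408686 × 0.373116) = 0.282989 / 0.3904962 = 0.7247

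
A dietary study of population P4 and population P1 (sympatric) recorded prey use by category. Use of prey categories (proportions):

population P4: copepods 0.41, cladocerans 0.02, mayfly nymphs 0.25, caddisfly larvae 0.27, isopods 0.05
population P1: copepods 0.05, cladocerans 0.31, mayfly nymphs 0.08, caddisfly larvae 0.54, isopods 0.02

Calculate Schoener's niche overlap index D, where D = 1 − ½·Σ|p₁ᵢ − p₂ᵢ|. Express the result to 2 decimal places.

Σ|p₁ᵢ − p₂ᵢ| = 0.36 + 0.29 + 0.17 + 0.27 + 0.03 = 1.12
D = 1 − ½ × 1.12 = 1 − 0.560 = 0.4400

0.44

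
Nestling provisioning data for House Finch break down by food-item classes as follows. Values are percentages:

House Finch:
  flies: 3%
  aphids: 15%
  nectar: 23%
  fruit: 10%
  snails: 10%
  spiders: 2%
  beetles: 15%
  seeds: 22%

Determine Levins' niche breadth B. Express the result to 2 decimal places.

Convert percentages to proportions (divide by 100).
Σpᵢ² = 0.03² + 0.15² + 0.23² + 0.10² + 0.10² + 0.02² + 0.15² + 0.22² = 0.0009 + 0.0225 + 0.0529 + 0.0100 + 0.0100 + 0.0004 + 0.0225 + 0.0484 = 0.1676
B = 1 / 0.1676 = 5.9666

5.97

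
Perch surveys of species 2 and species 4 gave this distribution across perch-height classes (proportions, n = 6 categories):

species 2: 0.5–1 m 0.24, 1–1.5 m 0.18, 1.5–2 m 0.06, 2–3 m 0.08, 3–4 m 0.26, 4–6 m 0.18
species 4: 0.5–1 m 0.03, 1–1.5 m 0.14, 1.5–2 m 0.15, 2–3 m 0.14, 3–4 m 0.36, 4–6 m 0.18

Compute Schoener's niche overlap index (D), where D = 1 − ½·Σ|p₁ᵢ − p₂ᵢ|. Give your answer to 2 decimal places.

Σ|p₁ᵢ − p₂ᵢ| = 0.21 + 0.04 + 0.09 + 0.06 + 0.10 + 0.00 = 0.50
D = 1 − ½ × 0.50 = 1 − 0.250 = 0.7500

0.75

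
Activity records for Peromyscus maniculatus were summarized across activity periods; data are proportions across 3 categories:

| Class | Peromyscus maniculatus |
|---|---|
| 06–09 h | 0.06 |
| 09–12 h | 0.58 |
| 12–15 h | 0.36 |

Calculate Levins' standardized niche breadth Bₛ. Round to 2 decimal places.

Σpᵢ² = 0.06² + 0.58² + 0.36² = 0.0036 + 0.3364 + 0.1296 = 0.4696
B = 1 / 0.4696 = 2.1295
Bₛ = (B − 1)/(n − 1) = (2.1295 − 1)/(3 − 1) = 1.1295/2 = 0.5648

0.56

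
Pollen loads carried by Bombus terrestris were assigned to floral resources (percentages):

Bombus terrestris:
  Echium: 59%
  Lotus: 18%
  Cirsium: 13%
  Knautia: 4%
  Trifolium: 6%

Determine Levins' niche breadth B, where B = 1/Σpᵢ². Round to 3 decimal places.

Convert percentages to proportions (divide by 100).
Σpᵢ² = 0.59² + 0.18² + 0.13² + 0.04² + 0.06² = 0.3481 + 0.0324 + 0.0169 + 0.0016 + 0.0036 = 0.4026
B = 1 / 0.4026 = 2.48385

2.484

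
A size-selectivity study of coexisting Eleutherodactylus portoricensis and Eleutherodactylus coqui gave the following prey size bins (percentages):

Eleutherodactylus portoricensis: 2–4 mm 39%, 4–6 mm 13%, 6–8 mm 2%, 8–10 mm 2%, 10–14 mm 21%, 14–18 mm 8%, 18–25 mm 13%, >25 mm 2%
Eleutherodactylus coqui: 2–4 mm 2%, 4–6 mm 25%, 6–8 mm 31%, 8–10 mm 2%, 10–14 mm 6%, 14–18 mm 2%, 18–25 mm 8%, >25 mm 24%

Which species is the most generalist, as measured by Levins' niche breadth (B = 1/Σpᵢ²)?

Convert percentages to proportions (divide by 100).
Σp_portᵢ² = 0.39² + 0.13² + 0.02² + 0.02² + 0.21² + 0.08² + 0.13² + 0.02² = 0.1521 + 0.0169 + 0.0004 + 0.0004 + 0.0441 + 0.0064 + 0.0169 + 0.0004 = 0.2376
B_port = 1 / 0.2376 = 4.2088
Σp_coquᵢ² = 0.02² + 0.25² + 0.31² + 0.02² + 0.06² + 0.02² + 0.08² + 0.24² = 0.0004 + 0.0625 + 0.0961 + 0.0004 + 0.0036 + 0.0004 + 0.0064 + 0.0576 = 0.2274
B_coqu = 1 / 0.2274 = 4.3975
Highest B → broadest niche (most generalist): Eleutherodactylus coqui (B = 4.40).

Eleutherodactylus coqui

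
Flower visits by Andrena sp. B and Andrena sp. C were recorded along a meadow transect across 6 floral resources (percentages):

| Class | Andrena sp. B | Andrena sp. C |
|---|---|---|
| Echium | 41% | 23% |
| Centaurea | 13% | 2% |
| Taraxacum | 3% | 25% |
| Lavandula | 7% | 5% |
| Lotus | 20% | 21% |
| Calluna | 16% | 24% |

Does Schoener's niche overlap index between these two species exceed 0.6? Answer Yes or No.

Yes

Convert percentages to proportions (divide by 100).
Σ|p₁ᵢ − p₂ᵢ| = 0.18 + 0.11 + 0.22 + 0.02 + 0.01 + 0.08 = 0.62
D = 1 − ½ × 0.62 = 1 − 0.310 = 0.6900
D = 0.6900 > 0.6 → Yes.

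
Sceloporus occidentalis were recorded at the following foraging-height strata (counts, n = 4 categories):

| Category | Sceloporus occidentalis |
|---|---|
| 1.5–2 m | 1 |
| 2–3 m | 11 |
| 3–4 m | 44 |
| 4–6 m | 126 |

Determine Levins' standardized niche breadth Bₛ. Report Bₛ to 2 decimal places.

0.28

Proportions for Sceloporus occidentalis (n=182): 1/182=0.0055, 11/182=0.0604, 44/182=0.2418, 126/182=0.6923
Σpᵢ² = 0.0055² + 0.0604² + 0.2418² + 0.6923² = 0.000030 + 0.003648 + 0.058467 + 0.479279 = 0.541424
B = 1 / 0.541424 = 1.8470
Bₛ = (B − 1)/(n − 1) = (1.8470 − 1)/(4 − 1) = 0.8470/3 = 0.2823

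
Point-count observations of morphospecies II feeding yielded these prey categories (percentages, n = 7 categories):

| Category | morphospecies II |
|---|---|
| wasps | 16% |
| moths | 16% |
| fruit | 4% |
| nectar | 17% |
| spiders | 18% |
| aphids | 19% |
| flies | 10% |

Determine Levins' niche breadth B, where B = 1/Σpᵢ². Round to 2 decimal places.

Convert percentages to proportions (divide by 100).
Σpᵢ² = 0.16² + 0.16² + 0.04² + 0.17² + 0.18² + 0.19² + 0.10² = 0.0256 + 0.0256 + 0.0016 + 0.0289 + 0.0324 + 0.0361 + 0.0100 = 0.1602
B = 1 / 0.1602 = 6.2422

6.24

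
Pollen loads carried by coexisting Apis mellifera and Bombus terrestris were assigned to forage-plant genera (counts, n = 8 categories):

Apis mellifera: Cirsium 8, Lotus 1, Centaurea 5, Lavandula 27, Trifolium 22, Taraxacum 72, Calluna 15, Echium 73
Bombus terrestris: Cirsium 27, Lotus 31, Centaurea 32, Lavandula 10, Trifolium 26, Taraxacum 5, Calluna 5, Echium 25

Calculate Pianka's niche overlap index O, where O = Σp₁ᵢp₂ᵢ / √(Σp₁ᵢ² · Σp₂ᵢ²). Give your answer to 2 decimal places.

0.50

Proportions for Apis mellifera (n=223): 8/223=0.0359, 1/223=0.0045, 5/223=0.0224, 27/223=0.1211, 22/223=0.0987, 72/223=0.3229, 15/223=0.0673, 73/223=0.3274
Proportions for Bombus terrestris (n=161): 27/161=0.1677, 31/161=0.1925, 32/161=0.1988, 10/161=0.0621, 26/161=0.1615, 5/161=0.0311, 5/161=0.0311, 25/161=0.1553
Σ p₁ᵢp₂ᵢ = 0.006020 + 0.000866 + 0.004453 + 0.007520 + 0.015940 + 0.010042 + 0.002093 + 0.050845 = 0.097779
Σp_1ᵢ² = 0.0359² + 0.0045² + 0.0224² + 0.1211² + 0.0987² + 0.3229² + 0.0673² + 0.3274² = 0.001289 + 0.000020 + 0.000502 + 0.014665 + 0.009742 + 0.104264 + 0.004529 + 0.107191 = 0.242202
Σp_2ᵢ² = 0.1677² + 0.1925² + 0.1988² + 0.0621² + 0.1615² + 0.0311² + 0.0311² + 0.1553² = 0.028123 + 0.037056 + 0.039521 + 0.003856 + 0.026082 + 0.000967 + 0.000967 + 0.024118 = 0.160690
O = 0.097779 / √(0.242202 × 0.160690) = 0.097779 / 0.1972801 = 0.4956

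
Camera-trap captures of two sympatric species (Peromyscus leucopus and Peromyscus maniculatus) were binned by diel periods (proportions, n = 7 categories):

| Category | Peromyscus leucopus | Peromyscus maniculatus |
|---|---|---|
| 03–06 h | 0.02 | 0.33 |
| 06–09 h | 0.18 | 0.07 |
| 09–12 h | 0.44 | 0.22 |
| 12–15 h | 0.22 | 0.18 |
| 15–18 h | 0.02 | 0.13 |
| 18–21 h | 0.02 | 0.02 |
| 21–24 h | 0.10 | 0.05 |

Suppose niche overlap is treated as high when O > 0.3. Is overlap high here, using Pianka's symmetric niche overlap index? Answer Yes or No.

Yes

Σ p₁ᵢp₂ᵢ = 0.0066 + 0.0126 + 0.0968 + 0.0396 + 0.0026 + 0.0004 + 0.0050 = 0.1636
Σp_1ᵢ² = 0.02² + 0.18² + 0.44² + 0.22² + 0.02² + 0.02² + 0.10² = 0.0004 + 0.0324 + 0.1936 + 0.0484 + 0.0004 + 0.0004 + 0.0100 = 0.2856
Σp_2ᵢ² = 0.33² + 0.07² + 0.22² + 0.18² + 0.13² + 0.02² + 0.05² = 0.1089 + 0.0049 + 0.0484 + 0.0324 + 0.0169 + 0.0004 + 0.0025 = 0.2144
O = 0.1636 / √(0.2856 × 0.2144) = 0.1636 / 0.24745 = 0.6611
O = 0.6611 > 0.3 → Yes.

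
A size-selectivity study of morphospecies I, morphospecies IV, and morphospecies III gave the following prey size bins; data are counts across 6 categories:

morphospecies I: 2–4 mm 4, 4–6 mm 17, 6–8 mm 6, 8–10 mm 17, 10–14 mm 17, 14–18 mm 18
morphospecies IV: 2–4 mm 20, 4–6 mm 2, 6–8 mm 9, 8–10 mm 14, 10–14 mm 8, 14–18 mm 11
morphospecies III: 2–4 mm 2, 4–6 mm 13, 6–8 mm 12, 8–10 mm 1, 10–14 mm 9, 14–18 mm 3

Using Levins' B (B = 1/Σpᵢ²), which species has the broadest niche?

Proportions for morphospecies I (n=79): 4/79=0.0506, 17/79=0.2152, 6/79=0.0759, 17/79=0.2152, 17/79=0.2152, 18/79=0.2278
Proportions for morphospecies IV (n=64): 20/64=0.3125, 2/64=0.0313, 9/64=0.1406, 14/64=0.2188, 8/64=0.1250, 11/64=0.1719
Proportions for morphospecies III (n=40): 2/40=0.0500, 13/40=0.3250, 12/40=0.3000, 1/40=0.0250, 9/40=0.2250, 3/40=0.0750
Σp_Iᵢ² = 0.0506² + 0.2152² + 0.0759² + 0.2152² + 0.2152² + 0.2278² = 0.002560 + 0.046311 + 0.005761 + 0.046311 + 0.046311 + 0.051893 = 0.199147
B_I = 1 / 0.199147 = 5.0214
Σp_IVᵢ² = 0.3125² + 0.0313² + 0.1406² + 0.2188² + 0.1250² + 0.1719² = 0.097656 + 0.000980 + 0.019768 + 0.047873 + 0.015625 + 0.029550 = 0.211452
B_IV = 1 / 0.211452 = 4.7292
Σp_IIIᵢ² = 0.0500² + 0.3250² + 0.3000² + 0.0250² + 0.2250² + 0.0750² = 0.002500 + 0.105625 + 0.090000 + 0.000625 + 0.050625 + 0.005625 = 0.255000
B_III = 1 / 0.255000 = 3.9216
Highest B → broadest niche (most generalist): morphospecies I (B = 5.02).

morphospecies I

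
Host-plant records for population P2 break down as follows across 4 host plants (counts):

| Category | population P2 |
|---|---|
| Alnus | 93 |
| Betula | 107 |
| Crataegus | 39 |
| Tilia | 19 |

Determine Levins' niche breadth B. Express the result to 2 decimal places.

Proportions for population P2 (n=258): 93/258=0.3605, 107/258=0.4147, 39/258=0.1512, 19/258=0.0736
Σpᵢ² = 0.3605² + 0.4147² + 0.1512² + 0.0736² = 0.129960 + 0.171976 + 0.022861 + 0.005417 = 0.330214
B = 1 / 0.330214 = 3.0283

3.03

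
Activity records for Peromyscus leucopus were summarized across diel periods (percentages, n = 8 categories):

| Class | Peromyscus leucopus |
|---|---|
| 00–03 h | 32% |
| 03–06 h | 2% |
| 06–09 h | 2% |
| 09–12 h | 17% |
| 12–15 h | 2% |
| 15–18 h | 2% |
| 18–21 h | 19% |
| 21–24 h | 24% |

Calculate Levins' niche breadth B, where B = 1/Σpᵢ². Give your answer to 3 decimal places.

Convert percentages to proportions (divide by 100).
Σpᵢ² = 0.32² + 0.02² + 0.02² + 0.17² + 0.02² + 0.02² + 0.19² + 0.24² = 0.1024 + 0.0004 + 0.0004 + 0.0289 + 0.0004 + 0.0004 + 0.0361 + 0.0576 = 0.2266
B = 1 / 0.2266 = 4.41306

4.413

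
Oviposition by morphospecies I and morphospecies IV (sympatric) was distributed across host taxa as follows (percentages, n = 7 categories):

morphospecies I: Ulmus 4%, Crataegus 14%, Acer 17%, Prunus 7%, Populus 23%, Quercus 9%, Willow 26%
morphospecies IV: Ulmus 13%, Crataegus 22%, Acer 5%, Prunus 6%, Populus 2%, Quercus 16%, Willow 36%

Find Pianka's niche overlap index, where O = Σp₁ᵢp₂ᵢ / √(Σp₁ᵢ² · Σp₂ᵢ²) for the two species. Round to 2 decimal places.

0.79

Convert percentages to proportions (divide by 100).
Σ p₁ᵢp₂ᵢ = 0.0052 + 0.0308 + 0.0085 + 0.0042 + 0.0046 + 0.0144 + 0.0936 = 0.1613
Σp_1ᵢ² = 0.04² + 0.14² + 0.17² + 0.07² + 0.23² + 0.09² + 0.26² = 0.0016 + 0.0196 + 0.0289 + 0.0049 + 0.0529 + 0.0081 + 0.0676 = 0.1836
Σp_2ᵢ² = 0.13² + 0.22² + 0.05² + 0.06² + 0.02² + 0.16² + 0.36² = 0.0169 + 0.0484 + 0.0025 + 0.0036 + 0.0004 + 0.0256 + 0.1296 = 0.2270
O = 0.1613 / √(0.1836 × 0.2270) = 0.1613 / 0.20415 = 0.7901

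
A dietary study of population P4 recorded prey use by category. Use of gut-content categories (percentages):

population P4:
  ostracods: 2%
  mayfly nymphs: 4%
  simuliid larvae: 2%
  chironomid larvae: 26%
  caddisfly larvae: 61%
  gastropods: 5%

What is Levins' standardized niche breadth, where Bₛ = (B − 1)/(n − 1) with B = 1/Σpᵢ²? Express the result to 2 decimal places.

0.25

Convert percentages to proportions (divide by 100).
Σpᵢ² = 0.02² + 0.04² + 0.02² + 0.26² + 0.61² + 0.05² = 0.0004 + 0.0016 + 0.0004 + 0.0676 + 0.3721 + 0.0025 = 0.4446
B = 1 / 0.4446 = 2.2492
Bₛ = (B − 1)/(n − 1) = (2.2492 − 1)/(6 − 1) = 1.2492/5 = 0.2498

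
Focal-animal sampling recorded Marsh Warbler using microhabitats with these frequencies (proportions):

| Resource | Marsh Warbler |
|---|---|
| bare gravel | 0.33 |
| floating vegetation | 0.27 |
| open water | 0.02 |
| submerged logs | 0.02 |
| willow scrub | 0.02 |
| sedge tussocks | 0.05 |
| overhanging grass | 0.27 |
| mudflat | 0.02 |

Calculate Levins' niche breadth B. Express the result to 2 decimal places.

3.86

Σpᵢ² = 0.33² + 0.27² + 0.02² + 0.02² + 0.02² + 0.05² + 0.27² + 0.02² = 0.1089 + 0.0729 + 0.0004 + 0.0004 + 0.0004 + 0.0025 + 0.0729 + 0.0004 = 0.2588
B = 1 / 0.2588 = 3.8640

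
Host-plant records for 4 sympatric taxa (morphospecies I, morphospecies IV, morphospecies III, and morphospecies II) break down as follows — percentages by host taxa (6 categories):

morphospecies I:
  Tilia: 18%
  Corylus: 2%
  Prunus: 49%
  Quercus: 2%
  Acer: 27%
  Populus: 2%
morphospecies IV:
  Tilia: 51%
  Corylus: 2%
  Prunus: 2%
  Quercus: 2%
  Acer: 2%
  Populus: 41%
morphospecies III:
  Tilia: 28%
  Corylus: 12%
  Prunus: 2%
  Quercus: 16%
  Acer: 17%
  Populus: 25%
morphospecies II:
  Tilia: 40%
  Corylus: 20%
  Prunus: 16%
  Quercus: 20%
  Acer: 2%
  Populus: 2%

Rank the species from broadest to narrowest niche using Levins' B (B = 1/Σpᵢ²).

morphospecies III > morphospecies II > morphospecies I > morphospecies IV

Convert percentages to proportions (divide by 100).
Σp_Iᵢ² = 0.18² + 0.02² + 0.49² + 0.02² + 0.27² + 0.02² = 0.0324 + 0.0004 + 0.2401 + 0.0004 + 0.0729 + 0.0004 = 0.3466
B_I = 1 / 0.3466 = 2.8852
Σp_IVᵢ² = 0.51² + 0.02² + 0.02² + 0.02² + 0.02² + 0.41² = 0.2601 + 0.0004 + 0.0004 + 0.0004 + 0.0004 + 0.1681 = 0.4298
B_IV = 1 / 0.4298 = 2.3267
Σp_IIIᵢ² = 0.28² + 0.12² + 0.02² + 0.16² + 0.17² + 0.25² = 0.0784 + 0.0144 + 0.0004 + 0.0256 + 0.0289 + 0.0625 = 0.2102
B_III = 1 / 0.2102 = 4.7574
Σp_IIᵢ² = 0.40² + 0.20² + 0.16² + 0.20² + 0.02² + 0.02² = 0.1600 + 0.0400 + 0.0256 + 0.0400 + 0.0004 + 0.0004 = 0.2664
B_II = 1 / 0.2664 = 3.7538
Ranking by B (broadest → narrowest): morphospecies III (4.76) > morphospecies II (3.75) > morphospecies I (2.89) > morphospecies IV (2.33)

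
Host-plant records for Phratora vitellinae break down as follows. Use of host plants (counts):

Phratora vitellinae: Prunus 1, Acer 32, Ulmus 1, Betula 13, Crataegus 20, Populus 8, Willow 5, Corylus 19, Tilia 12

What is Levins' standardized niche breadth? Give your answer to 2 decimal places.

Proportions for Phratora vitellinae (n=111): 1/111=0.0090, 32/111=0.2883, 1/111=0.0090, 13/111=0.1171, 20/111=0.1802, 8/111=0.0721, 5/111=0.0450, 19/111=0.1712, 12/111=0.1081
Σpᵢ² = 0.0090² + 0.2883² + 0.0090² + 0.1171² + 0.1802² + 0.0721² + 0.0450² + 0.1712² + 0.1081² = 0.000081 + 0.083117 + 0.000081 + 0.013712 + 0.032472 + 0.005198 + 0.002025 + 0.029309 + 0.011686 = 0.177681
B = 1 / 0.177681 = 5.6281
Bₛ = (B − 1)/(n − 1) = (5.6281 − 1)/(9 − 1) = 4.6281/8 = 0.5785

0.58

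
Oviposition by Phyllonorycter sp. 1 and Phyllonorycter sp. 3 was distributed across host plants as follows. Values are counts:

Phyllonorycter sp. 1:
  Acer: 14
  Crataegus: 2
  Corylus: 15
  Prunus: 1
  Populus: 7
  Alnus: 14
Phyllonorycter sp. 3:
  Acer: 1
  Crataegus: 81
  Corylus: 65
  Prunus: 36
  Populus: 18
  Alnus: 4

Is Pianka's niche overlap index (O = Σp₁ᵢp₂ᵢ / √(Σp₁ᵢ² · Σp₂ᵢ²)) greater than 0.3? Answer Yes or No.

Yes

Proportions for Phyllonorycter sp. 1 (n=53): 14/53=0.2642, 2/53=0.0377, 15/53=0.2830, 1/53=0.0189, 7/53=0.1321, 14/53=0.2642
Proportions for Phyllonorycter sp. 3 (n=205): 1/205=0.0049, 81/205=0.3951, 65/205=0.3171, 36/205=0.1756, 18/205=0.0878, 4/205=0.0195
Σ p₁ᵢp₂ᵢ = 0.001295 + 0.014895 + 0.089739 + 0.003319 + 0.011598 + 0.005152 = 0.125998
Σp_1ᵢ² = 0.2642² + 0.0377² + 0.2830² + 0.0189² + 0.1321² + 0.2642² = 0.069802 + 0.001421 + 0.080089 + 0.000357 + 0.017450 + 0.069802 = 0.238921
Σp_2ᵢ² = 0.0049² + 0.3951² + 0.3171² + 0.1756² + 0.0878² + 0.0195² = 0.000024 + 0.156104 + 0.100552 + 0.030835 + 0.007709 + 0.000380 = 0.295604
O = 0.125998 / √(0.238921 × 0.295604) = 0.125998 / 0.2657555 = 0.4741
O = 0.4741 > 0.3 → Yes.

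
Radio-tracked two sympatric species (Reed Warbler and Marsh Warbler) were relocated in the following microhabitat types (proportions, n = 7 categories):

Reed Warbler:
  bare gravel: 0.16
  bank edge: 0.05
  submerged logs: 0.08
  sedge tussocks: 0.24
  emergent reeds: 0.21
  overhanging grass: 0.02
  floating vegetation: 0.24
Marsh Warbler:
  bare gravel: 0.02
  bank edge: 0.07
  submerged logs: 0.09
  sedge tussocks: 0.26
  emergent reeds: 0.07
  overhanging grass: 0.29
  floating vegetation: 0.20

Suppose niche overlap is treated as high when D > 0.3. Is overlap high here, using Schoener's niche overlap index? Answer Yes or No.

Σ|p₁ᵢ − p₂ᵢ| = 0.14 + 0.02 + 0.01 + 0.02 + 0.14 + 0.27 + 0.04 = 0.64
D = 1 − ½ × 0.64 = 1 − 0.320 = 0.6800
D = 0.6800 > 0.3 → Yes.

Yes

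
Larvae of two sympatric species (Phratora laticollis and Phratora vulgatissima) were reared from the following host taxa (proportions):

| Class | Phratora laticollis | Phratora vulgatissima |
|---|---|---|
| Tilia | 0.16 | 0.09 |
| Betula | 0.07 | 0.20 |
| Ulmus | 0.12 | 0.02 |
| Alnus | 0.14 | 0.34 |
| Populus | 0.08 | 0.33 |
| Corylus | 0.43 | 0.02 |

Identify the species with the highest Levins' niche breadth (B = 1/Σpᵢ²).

Σp_latiᵢ² = 0.16² + 0.07² + 0.12² + 0.14² + 0.08² + 0.43² = 0.0256 + 0.0049 + 0.0144 + 0.0196 + 0.0064 + 0.1849 = 0.2558
B_lati = 1 / 0.2558 = 3.9093
Σp_vulgᵢ² = 0.09² + 0.20² + 0.02² + 0.34² + 0.33² + 0.02² = 0.0081 + 0.0400 + 0.0004 + 0.1156 + 0.1089 + 0.0004 = 0.2734
B_vulg = 1 / 0.2734 = 3.6576
Highest B → broadest niche (most generalist): Phratora laticollis (B = 3.91).

Phratora laticollis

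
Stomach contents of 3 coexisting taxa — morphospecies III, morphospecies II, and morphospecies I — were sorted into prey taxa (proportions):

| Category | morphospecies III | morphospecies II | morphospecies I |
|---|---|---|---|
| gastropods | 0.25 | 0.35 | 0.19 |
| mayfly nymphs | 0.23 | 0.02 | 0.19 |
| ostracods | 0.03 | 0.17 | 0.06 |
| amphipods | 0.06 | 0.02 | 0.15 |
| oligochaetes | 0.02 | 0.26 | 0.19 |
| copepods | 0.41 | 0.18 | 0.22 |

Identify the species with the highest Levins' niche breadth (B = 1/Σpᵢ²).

morphospecies I

Σp_IIIᵢ² = 0.25² + 0.23² + 0.03² + 0.06² + 0.02² + 0.41² = 0.0625 + 0.0529 + 0.0009 + 0.0036 + 0.0004 + 0.1681 = 0.2884
B_III = 1 / 0.2884 = 3.4674
Σp_IIᵢ² = 0.35² + 0.02² + 0.17² + 0.02² + 0.26² + 0.18² = 0.1225 + 0.0004 + 0.0289 + 0.0004 + 0.0676 + 0.0324 = 0.2522
B_II = 1 / 0.2522 = 3.9651
Σp_Iᵢ² = 0.19² + 0.19² + 0.06² + 0.15² + 0.19² + 0.22² = 0.0361 + 0.0361 + 0.0036 + 0.0225 + 0.0361 + 0.0484 = 0.1828
B_I = 1 / 0.1828 = 5.4705
Highest B → broadest niche (most generalist): morphospecies I (B = 5.47).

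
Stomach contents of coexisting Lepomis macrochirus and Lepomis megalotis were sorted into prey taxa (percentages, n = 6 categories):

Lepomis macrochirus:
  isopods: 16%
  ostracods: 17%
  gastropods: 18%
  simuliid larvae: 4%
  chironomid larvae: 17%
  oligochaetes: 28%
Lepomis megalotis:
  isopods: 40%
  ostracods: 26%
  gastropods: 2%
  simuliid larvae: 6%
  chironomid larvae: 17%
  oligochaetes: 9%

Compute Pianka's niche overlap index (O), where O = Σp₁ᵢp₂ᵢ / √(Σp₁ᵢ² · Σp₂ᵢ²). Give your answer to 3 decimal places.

Convert percentages to proportions (divide by 100).
Σ p₁ᵢp₂ᵢ = 0.0640 + 0.0442 + 0.0036 + 0.0024 + 0.0289 + 0.0252 = 0.1683
Σp_1ᵢ² = 0.16² + 0.17² + 0.18² + 0.04² + 0.17² + 0.28² = 0.0256 + 0.0289 + 0.0324 + 0.0016 + 0.0289 + 0.0784 = 0.1958
Σp_2ᵢ² = 0.40² + 0.26² + 0.02² + 0.06² + 0.17² + 0.09² = 0.1600 + 0.0676 + 0.0004 + 0.0036 + 0.0289 + 0.0081 = 0.2686
O = 0.1683 / √(0.1958 × 0.2686) = 0.1683 / 0.229329 = 0.73388

0.734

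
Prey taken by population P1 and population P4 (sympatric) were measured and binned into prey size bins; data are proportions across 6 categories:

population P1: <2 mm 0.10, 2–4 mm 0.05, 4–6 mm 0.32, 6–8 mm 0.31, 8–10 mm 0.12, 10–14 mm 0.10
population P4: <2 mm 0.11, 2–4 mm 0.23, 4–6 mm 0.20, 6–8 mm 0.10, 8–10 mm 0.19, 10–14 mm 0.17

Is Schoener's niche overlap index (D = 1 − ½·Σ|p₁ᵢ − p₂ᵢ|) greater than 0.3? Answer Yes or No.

Yes

Σ|p₁ᵢ − p₂ᵢ| = 0.01 + 0.18 + 0.12 + 0.21 + 0.07 + 0.07 = 0.66
D = 1 − ½ × 0.66 = 1 − 0.330 = 0.6700
D = 0.6700 > 0.3 → Yes.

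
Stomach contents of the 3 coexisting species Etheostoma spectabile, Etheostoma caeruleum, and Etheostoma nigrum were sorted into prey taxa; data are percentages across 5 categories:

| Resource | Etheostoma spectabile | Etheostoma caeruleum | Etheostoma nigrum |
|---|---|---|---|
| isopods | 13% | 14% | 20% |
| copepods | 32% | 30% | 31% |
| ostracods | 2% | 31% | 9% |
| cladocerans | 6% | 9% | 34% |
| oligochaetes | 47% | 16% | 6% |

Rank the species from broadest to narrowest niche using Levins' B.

Convert percentages to proportions (divide by 100).
Σp_specᵢ² = 0.13² + 0.32² + 0.02² + 0.06² + 0.47² = 0.0169 + 0.1024 + 0.0004 + 0.0036 + 0.2209 = 0.3442
B_spec = 1 / 0.3442 = 2.9053
Σp_caerᵢ² = 0.14² + 0.30² + 0.31² + 0.09² + 0.16² = 0.0196 + 0.0900 + 0.0961 + 0.0081 + 0.0256 = 0.2394
B_caer = 1 / 0.2394 = 4.1771
Σp_nigrᵢ² = 0.20² + 0.31² + 0.09² + 0.34² + 0.06² = 0.0400 + 0.0961 + 0.0081 + 0.1156 + 0.0036 = 0.2634
B_nigr = 1 / 0.2634 = 3.7965
Ranking by B (broadest → narrowest): Etheostoma caeruleum (4.18) > Etheostoma nigrum (3.80) > Etheostoma spectabile (2.91)

Etheostoma caeruleum > Etheostoma nigrum > Etheostoma spectabile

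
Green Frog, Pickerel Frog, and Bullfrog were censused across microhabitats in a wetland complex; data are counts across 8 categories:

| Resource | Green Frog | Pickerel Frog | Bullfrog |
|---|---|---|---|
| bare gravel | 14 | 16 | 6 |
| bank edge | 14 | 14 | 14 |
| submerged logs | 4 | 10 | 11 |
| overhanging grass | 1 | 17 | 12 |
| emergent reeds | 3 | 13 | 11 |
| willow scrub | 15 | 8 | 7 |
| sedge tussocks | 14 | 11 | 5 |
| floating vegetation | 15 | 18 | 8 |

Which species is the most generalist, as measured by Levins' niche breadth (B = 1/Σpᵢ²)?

Proportions for Green Frog (n=80): 14/80=0.1750, 14/80=0.1750, 4/80=0.0500, 1/80=0.0125, 3/80=0.0375, 15/80=0.1875, 14/80=0.1750, 15/80=0.1875
Proportions for Pickerel Frog (n=107): 16/107=0.1495, 14/107=0.1308, 10/107=0.0935, 17/107=0.1589, 13/107=0.1215, 8/107=0.0748, 11/107=0.1028, 18/107=0.1682
Proportions for Bullfrog (n=74): 6/74=0.0811, 14/74=0.1892, 11/74=0.1486, 12/74=0.1622, 11/74=0.1486, 7/74=0.0946, 5/74=0.0676, 8/74=0.1081
Σp_Greeᵢ² = 0.1750² + 0.1750² + 0.0500² + 0.0125² + 0.0375² + 0.1875² + 0.1750² + 0.1875² = 0.030625 + 0.030625 + 0.002500 + 0.000156 + 0.001406 + 0.035156 + 0.030625 + 0.035156 = 0.166249
B_Gree = 1 / 0.166249 = 6.0151
Σp_Pickᵢ² = 0.1495² + 0.1308² + 0.0935² + 0.1589² + 0.1215² + 0.0748² + 0.1028² + 0.1682² = 0.022350 + 0.017109 + 0.008742 + 0.025249 + 0.014762 + 0.005595 + 0.010568 + 0.028291 = 0.132666
B_Pick = 1 / 0.132666 = 7.5377
Σp_Bullᵢ² = 0.0811² + 0.1892² + 0.1486² + 0.1622² + 0.1486² + 0.0946² + 0.0676² + 0.1081² = 0.006577 + 0.035797 + 0.022082 + 0.026309 + 0.022082 + 0.008949 + 0.004570 + 0.011686 = 0.138052
B_Bull = 1 / 0.138052 = 7.2436
Highest B → broadest niche (most generalist): Pickerel Frog (B = 7.54).

Pickerel Frog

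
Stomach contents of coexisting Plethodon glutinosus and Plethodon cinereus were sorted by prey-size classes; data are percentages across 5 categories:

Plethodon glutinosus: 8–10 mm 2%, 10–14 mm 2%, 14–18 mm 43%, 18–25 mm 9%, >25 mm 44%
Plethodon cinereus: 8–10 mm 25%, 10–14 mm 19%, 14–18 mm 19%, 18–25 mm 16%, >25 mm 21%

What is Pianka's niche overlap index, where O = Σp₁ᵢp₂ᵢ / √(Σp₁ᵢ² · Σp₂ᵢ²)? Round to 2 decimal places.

0.70

Convert percentages to proportions (divide by 100).
Σ p₁ᵢp₂ᵢ = 0.0050 + 0.0038 + 0.0817 + 0.0144 + 0.0924 = 0.1973
Σp_1ᵢ² = 0.02² + 0.02² + 0.43² + 0.09² + 0.44² = 0.0004 + 0.0004 + 0.1849 + 0.0081 + 0.1936 = 0.3874
Σp_2ᵢ² = 0.25² + 0.19² + 0.19² + 0.16² + 0.21² = 0.0625 + 0.0361 + 0.0361 + 0.0256 + 0.0441 = 0.2044
O = 0.1973 / √(0.3874 × 0.2044) = 0.1973 / 0.28140 = 0.7011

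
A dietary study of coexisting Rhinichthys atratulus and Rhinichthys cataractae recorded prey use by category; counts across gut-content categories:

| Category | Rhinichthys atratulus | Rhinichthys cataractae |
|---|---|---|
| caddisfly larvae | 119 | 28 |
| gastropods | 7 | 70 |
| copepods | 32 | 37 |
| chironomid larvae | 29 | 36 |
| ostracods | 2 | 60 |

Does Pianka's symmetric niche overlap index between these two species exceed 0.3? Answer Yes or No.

Proportions for Rhinichthys atratulus (n=189): 119/189=0.6296, 7/189=0.0370, 32/189=0.1693, 29/189=0.1534, 2/189=0.0106
Proportions for Rhinichthys cataractae (n=231): 28/231=0.1212, 70/231=0.3030, 37/231=0.1602, 36/231=0.1558, 60/231=0.2597
Σ p₁ᵢp₂ᵢ = 0.076308 + 0.011211 + 0.027122 + 0.023900 + 0.002753 = 0.141294
Σp_1ᵢ² = 0.6296² + 0.0370² + 0.1693² + 0.1534² + 0.0106² = 0.396396 + 0.001369 + 0.028662 + 0.023532 + 0.000112 = 0.450071
Σp_2ᵢ² = 0.1212² + 0.3030² + 0.1602² + 0.1558² + 0.2597² = 0.014689 + 0.091809 + 0.025664 + 0.024274 + 0.067444 = 0.223880
O = 0.141294 / √(0.450071 × 0.223880) = 0.141294 / 0.3174301 = 0.4451
O = 0.4451 > 0.3 → Yes.

Yes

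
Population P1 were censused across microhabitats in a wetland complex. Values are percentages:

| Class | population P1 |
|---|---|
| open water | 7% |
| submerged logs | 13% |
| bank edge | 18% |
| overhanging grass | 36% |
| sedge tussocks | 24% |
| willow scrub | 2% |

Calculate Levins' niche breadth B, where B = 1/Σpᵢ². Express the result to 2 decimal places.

Convert percentages to proportions (divide by 100).
Σpᵢ² = 0.07² + 0.13² + 0.18² + 0.36² + 0.24² + 0.02² = 0.0049 + 0.0169 + 0.0324 + 0.1296 + 0.0576 + 0.0004 = 0.2418
B = 1 / 0.2418 = 4.1356

4.14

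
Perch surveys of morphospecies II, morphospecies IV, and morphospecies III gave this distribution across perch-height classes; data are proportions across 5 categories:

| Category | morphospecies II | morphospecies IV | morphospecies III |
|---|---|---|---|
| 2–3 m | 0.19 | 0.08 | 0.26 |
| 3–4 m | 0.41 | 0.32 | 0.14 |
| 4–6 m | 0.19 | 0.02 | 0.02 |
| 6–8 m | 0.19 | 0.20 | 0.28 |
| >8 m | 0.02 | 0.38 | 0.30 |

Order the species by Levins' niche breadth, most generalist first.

Σp_IIᵢ² = 0.19² + 0.41² + 0.19² + 0.19² + 0.02² = 0.0361 + 0.1681 + 0.0361 + 0.0361 + 0.0004 = 0.2768
B_II = 1 / 0.2768 = 3.6127
Σp_IVᵢ² = 0.08² + 0.32² + 0.02² + 0.20² + 0.38² = 0.0064 + 0.1024 + 0.0004 + 0.0400 + 0.1444 = 0.2936
B_IV = 1 / 0.2936 = 3.4060
Σp_IIIᵢ² = 0.26² + 0.14² + 0.02² + 0.28² + 0.30² = 0.0676 + 0.0196 + 0.0004 + 0.0784 + 0.0900 = 0.2560
B_III = 1 / 0.2560 = 3.9063
Ranking by B (broadest → narrowest): morphospecies III (3.91) > morphospecies II (3.61) > morphospecies IV (3.41)

morphospecies III > morphospecies II > morphospecies IV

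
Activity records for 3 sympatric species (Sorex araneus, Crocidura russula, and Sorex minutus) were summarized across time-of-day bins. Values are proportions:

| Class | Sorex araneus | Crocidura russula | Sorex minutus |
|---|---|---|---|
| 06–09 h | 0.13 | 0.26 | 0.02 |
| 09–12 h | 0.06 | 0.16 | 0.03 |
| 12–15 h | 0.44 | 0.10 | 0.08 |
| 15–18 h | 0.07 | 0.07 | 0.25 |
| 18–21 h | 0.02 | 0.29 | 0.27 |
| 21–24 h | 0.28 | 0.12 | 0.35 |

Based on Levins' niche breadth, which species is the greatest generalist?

Crocidura russula

Σp_aranᵢ² = 0.13² + 0.06² + 0.44² + 0.07² + 0.02² + 0.28² = 0.0169 + 0.0036 + 0.1936 + 0.0049 + 0.0004 + 0.0784 = 0.2978
B_aran = 1 / 0.2978 = 3.3580
Σp_russᵢ² = 0.26² + 0.16² + 0.10² + 0.07² + 0.29² + 0.12² = 0.0676 + 0.0256 + 0.0100 + 0.0049 + 0.0841 + 0.0144 = 0.2066
B_russ = 1 / 0.2066 = 4.8403
Σp_minuᵢ² = 0.02² + 0.03² + 0.08² + 0.25² + 0.27² + 0.35² = 0.0004 + 0.0009 + 0.0064 + 0.0625 + 0.0729 + 0.1225 = 0.2656
B_minu = 1 / 0.2656 = 3.7651
Highest B → broadest niche (most generalist): Crocidura russula (B = 4.84).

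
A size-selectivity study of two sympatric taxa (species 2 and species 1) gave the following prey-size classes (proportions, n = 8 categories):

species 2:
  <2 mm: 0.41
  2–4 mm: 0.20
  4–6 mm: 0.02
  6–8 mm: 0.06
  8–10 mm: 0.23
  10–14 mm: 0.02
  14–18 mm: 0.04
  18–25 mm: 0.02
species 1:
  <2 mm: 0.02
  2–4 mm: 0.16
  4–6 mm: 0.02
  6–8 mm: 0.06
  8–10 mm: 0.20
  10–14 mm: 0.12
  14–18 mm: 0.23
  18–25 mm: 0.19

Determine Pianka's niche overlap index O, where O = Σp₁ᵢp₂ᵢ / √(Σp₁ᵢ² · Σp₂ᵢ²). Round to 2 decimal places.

Σ p₁ᵢp₂ᵢ = 0.0082 + 0.0320 + 0.0004 + 0.0036 + 0.0460 + 0.0024 + 0.0092 + 0.0038 = 0.1056
Σp_1ᵢ² = 0.41² + 0.20² + 0.02² + 0.06² + 0.23² + 0.02² + 0.04² + 0.02² = 0.1681 + 0.0400 + 0.0004 + 0.0036 + 0.0529 + 0.0004 + 0.0016 + 0.0004 = 0.2674
Σp_2ᵢ² = 0.02² + 0.16² + 0.02² + 0.06² + 0.20² + 0.12² + 0.23² + 0.19² = 0.0004 + 0.0256 + 0.0004 + 0.0036 + 0.0400 + 0.0144 + 0.0529 + 0.0361 = 0.1734
O = 0.1056 / √(0.2674 × 0.1734) = 0.1056 / 0.21533 = 0.4904

0.49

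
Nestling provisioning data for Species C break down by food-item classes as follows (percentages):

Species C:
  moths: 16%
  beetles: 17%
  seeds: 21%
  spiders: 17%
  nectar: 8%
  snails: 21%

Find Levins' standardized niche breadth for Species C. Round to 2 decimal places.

0.92

Convert percentages to proportions (divide by 100).
Σpᵢ² = 0.16² + 0.17² + 0.21² + 0.17² + 0.08² + 0.21² = 0.0256 + 0.0289 + 0.0441 + 0.0289 + 0.0064 + 0.0441 = 0.1780
B = 1 / 0.1780 = 5.6180
Bₛ = (B − 1)/(n − 1) = (5.6180 − 1)/(6 − 1) = 4.6180/5 = 0.9236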